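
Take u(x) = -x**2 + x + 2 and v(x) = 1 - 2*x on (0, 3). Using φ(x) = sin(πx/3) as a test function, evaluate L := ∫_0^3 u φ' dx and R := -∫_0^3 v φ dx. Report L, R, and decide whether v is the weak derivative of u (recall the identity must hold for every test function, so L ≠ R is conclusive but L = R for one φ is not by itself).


LHS = 12/π, RHS = 12/π. Yes, v = u' weakly.

u(x) = -x**2 + x + 2, classical derivative u'(x) = 1 - 2*x.
φ(x) = sin(πx/3), so φ'(x) = π*cos(π*x/3)/3.
Note φ(0) = φ(3) = 0, so the boundary term u·φ vanishes.
LHS = ∫_0^3 u(x) φ'(x) dx = ∫_0^3 (-π*x^2*cos(π*x/3)/3 + π*x*cos(π*x/3)/3 + 2*π*cos(π*x/3)/3) dx. Term by term:
  ∫_0^3 2*π*cos(π*x/3)/3 dx = 0;  ∫_0^3 -π*x^2*cos(π*x/3)/3 dx = 18/π;  ∫_0^3 π*x*cos(π*x/3)/3 dx = -6/π.
Sum: 0 + 18/π − 6/π = 12/π.
So LHS = 12/π.
∫_0^3 v(x) φ(x) dx = ∫_0^3 (-2*x*sin(π*x/3) + sin(π*x/3)) dx. Term by term:
  ∫_0^3 -2*x*sin(π*x/3) dx = -18/π;  ∫_0^3 sin(π*x/3) dx = 6/π.
Sum: -18/π + 6/π = -12/π.
So RHS = -∫_0^3 v(x) φ(x) dx = 12/π.
LHS = RHS, so the identity holds for this test φ.
Moreover u is smooth here and v(x) = u'(x) = 1 - 2*x pointwise, so the identity holds for every test function. Hence v is the weak derivative of u.


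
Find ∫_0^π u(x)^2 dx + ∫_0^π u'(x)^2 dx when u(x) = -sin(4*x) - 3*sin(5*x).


||u||_{H^1(0,π)}^2 = 251*π/2

u'(x) = -4*cos(4*x) - 15*cos(5*x).
Expand u² and (u')² and integrate term by term on (0, π), using: for integers n ≥ 1, ∫_0^π sin²(nx) dx = ∫_0^π cos²(nx) dx = π/2; for n ≠ n', ∫_0^π sin(nx)sin(n'x) dx = ∫_0^π cos(nx)cos(n'x) dx = 0; and by product-to-sum, ∫_0^π sin(nx)cos(n'x) dx = ½∫_0^π [sin((n+n')x) + sin((n−n')x)] dx, which is 0 when n+n' is even and 2n/(n²−n'²) when n+n' is odd (it need not vanish on (0, π)).
  u² squared terms: (-1)²·∫sin(4x)² dx = 1·π/2 = π/2;  (-3)²·∫sin(5x)² dx = 9·π/2 = 9*π/2.
  u² cross terms: 2·(-1)·(-3)·∫sin(4x)·sin(5x) dx = 6·(0) = 0.
  So ∫_0^π u² dx = π/2 + 9*π/2 + 0 = 5*π.
  (u')² squared terms: (-15)²·∫cos(5x)² dx = 225·π/2 = 225*π/2;  (-4)²·∫cos(4x)² dx = 16·π/2 = 8*π.
  (u')² cross terms: 2·(-15)·(-4)·∫cos(5x)·cos(4x) dx = 120·(0) = 0.
  So ∫_0^π (u')² dx = 225*π/2 + 8*π + 0 = 241*π/2.
||u||_{H^1}^2 = (5*π) + (241*π/2) = 251*π/2.


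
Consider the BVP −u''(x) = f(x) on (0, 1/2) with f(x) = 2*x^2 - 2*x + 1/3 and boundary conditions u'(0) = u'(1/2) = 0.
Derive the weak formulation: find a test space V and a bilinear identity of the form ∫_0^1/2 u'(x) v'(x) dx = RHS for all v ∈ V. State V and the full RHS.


V = H^1(0, 1/2) (no boundary constraint on v; u is determined up to an additive constant); weak form: ∫_0^1/2 u'v' dx = ∫_0^1/2 (2*x^2 - 2*x + 1/3) v dx for all v ∈ V.

Multiply both sides by a test function v and integrate from 0 to 1/2:
  ∫_0^1/2 −u''(x) v(x) dx = ∫_0^1/2 f(x) v(x) dx.
Integrate the LHS by parts once:
  ∫_0^1/2 −u'' v dx = −[u'(x) v(x)]_0^1/2 + ∫_0^1/2 u'(x) v'(x) dx.
Thus ∫_0^1/2 u'(x) v'(x) dx = ∫_0^1/2 f(x) v(x) dx + [u'(x) v(x)]_0^1/2.
Choose V so that boundary terms are either known or forced to vanish.
u has homogeneous Neumann: u'(0) = u'(1/2) = 0. So [u' v]_0^1/2 = 0·v(1/2) − 0·v(0) = 0 for any v; take V = H^1(0, 1/2).
Weak formulation: find u (satisfying any essential BC) such that ∫_0^1/2 u'(x) v'(x) dx = ∫_0^1/2 f v dx for all v ∈ V (homogeneous Neumann, so boundary terms vanish).
Substituting f(x) = 2*x^2 - 2*x + 1/3, the right-hand side is ∫_0^1/2 (2*x^2 - 2*x + 1/3) v dx.
Compatibility check (pure Neumann): taking v ≡ 1 ∈ V gives 0 = ∫_0^1/2 f dx + (0) − (0), i.e. ∫_0^1/2 f dx must equal u'(0) − u'(1/2) = 0. Indeed ∫_0^1/2 (2*x^2 - 2*x + 1/3) dx = 0, so the data are compatible. The solution is then unique only up to an additive constant (fix it e.g. by requiring ∫_0^1/2 u dx = 0).


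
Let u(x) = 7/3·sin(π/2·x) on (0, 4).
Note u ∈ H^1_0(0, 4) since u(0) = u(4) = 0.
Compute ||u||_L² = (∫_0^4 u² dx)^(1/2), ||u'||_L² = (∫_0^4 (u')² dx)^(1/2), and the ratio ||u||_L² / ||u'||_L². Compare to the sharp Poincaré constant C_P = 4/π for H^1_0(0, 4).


||u||_L² / ||u'||_L² = 2/π < C_P = 4/π.

u(x) = 7/3·sin(π/2·x), so u'(x) = 7*π*cos(π*x/2)/6.
Writing u(x) = A·sin(kπx/L) with A = 7/3 and k = 2, use ∫_0^L sin²(kπx/L) dx = L/2 and ∫_0^L cos²(kπx/L) dx = L/2.
u² = 49/9·sin²(π/2·x) and (u')² = 49*π^2/36·cos²(π/2·x), and each of sin², cos² integrates to L/2 = 2 over (0, 4).
∫_0^4 u² dx = 98/9, so ||u||_L² = 7*sqrt(2)/3.
∫_0^4 (u')² dx = 49*π^2/18, so ||u'||_L² = 7*sqrt(2)*π/6.
Ratio ||u||_L² / ||u'||_L² = 2/π.
Sharp Poincaré constant on H^1_0(0, 4) is C_P = L/π = 4/π, achieved by sin(π/4·x).
This is the k = 2 harmonic; the ratio L/(kπ) is strictly less than C_P = L/π, consistent with the sharp inequality ||u||_L² ≤ C_P ||u'||_L².


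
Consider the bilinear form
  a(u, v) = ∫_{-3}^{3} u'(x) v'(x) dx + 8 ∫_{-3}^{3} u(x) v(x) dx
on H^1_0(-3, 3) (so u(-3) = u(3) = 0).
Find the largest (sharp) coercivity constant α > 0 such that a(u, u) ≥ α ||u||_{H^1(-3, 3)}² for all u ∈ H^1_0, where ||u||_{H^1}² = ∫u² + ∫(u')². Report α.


α = 1

Coercivity of a(·,·) on H^1_0(-3, 3) means a(u, u) ≥ α ||u||_{H^1}² for every u ∈ H^1_0.
The interval has length L = 6, and Poincaré/coercivity depend only on L. Here a(u, u) = ∫(u')² + (8)·∫u².
Here c = 8 ≥ 1, so a(u,u) = ∫(u')² + c∫u² ≥ ∫(u')² + ∫u² = ||u||_{H^1}², i.e. α = 1 works. No larger α is possible: a(u,u) ≥ α||u||_{H^1}² means (1−α)∫(u')² ≥ (α−c)∫u², and for the modes u_n = sin(nπ(x−x₀)/L) (x₀ the left endpoint) one has ∫u_n²/∫(u_n')² = (L/(nπ))² → 0, so a(u_n,u_n)/||u_n||_{H^1}² → 1. Hence the optimal constant is α = 1.
Therefore α = 1.


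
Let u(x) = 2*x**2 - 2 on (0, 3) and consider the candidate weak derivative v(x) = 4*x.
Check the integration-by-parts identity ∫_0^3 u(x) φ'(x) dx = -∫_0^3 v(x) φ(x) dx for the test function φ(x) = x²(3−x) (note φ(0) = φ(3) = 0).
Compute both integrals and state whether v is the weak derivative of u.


LHS = -243/5, RHS = -243/5. Yes, v = u' weakly.

u(x) = 2*x**2 - 2, classical derivative u'(x) = 4*x.
φ(x) = x²(3−x), so φ'(x) = 3*x*(2 - x).
Note φ(0) = φ(3) = 0, so the boundary term u·φ vanishes.
LHS = ∫_0^3 u(x) φ'(x) dx = ∫_0^3 (-6*x^4 + 12*x^3 + 6*x^2 - 12*x) dx. Term by term:
  ∫_0^3 -6*x^4 dx = -1458/5;  ∫_0^3 12*x^3 dx = 243;  ∫_0^3 6*x^2 dx = 54;
  ∫_0^3 -12*x dx = -54.
Sum: -1458/5 + 243 + 54 − 54 = -243/5.
So LHS = -243/5.
∫_0^3 v(x) φ(x) dx = ∫_0^3 (-4*x^4 + 12*x^3) dx. Term by term:
  ∫_0^3 -4*x^4 dx = -972/5;  ∫_0^3 12*x^3 dx = 243.
Sum: -972/5 + 243 = 243/5.
So RHS = -∫_0^3 v(x) φ(x) dx = -243/5.
LHS = RHS, so the identity holds for this test φ.
Moreover u is smooth here and v(x) = u'(x) = 4*x pointwise, so the identity holds for every test function. Hence v is the weak derivative of u.


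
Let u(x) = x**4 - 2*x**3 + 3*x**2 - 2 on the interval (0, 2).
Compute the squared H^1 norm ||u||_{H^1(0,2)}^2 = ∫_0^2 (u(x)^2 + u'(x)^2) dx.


||u||_{H^1}^2 = 47224/315

The H^1 norm (squared) on an interval (0, L) is
  ||u||_{H^1}^2 = ∫_0^L u(x)^2 dx + ∫_0^L u'(x)^2 dx.
Compute u'(x) = 4*x**3 - 6*x**2 + 6*x.
Then u(x)^2 = x**8 - 4*x**7 + 10*x**6 - 12*x**5 + 5*x**4 + 8*x**3 - 12*x**2 + 4 and u'(x)^2 = 16*x**6 - 48*x**5 + 84*x**4 - 72*x**3 + 36*x**2.
Integrate each monomial from 0 to 2 using ∫_0^2 c·x^n dx = c·2^(n+1)/(n+1):
  ∫_0^2 u(x)^2 dx = ∫_0^2 (x^8 - 4*x^7 + 10*x^6 - 12*x^5 + 5*x^4 + 8*x^3 - 12*x^2 + 4) dx. Term by term:
    ∫_0^2 x^8 dx = 512/9;  ∫_0^2 -4*x^7 dx = -128;  ∫_0^2 10*x^6 dx = 1280/7;
    ∫_0^2 -12*x^5 dx = -128;  ∫_0^2 5*x^4 dx = 32;  ∫_0^2 8*x^3 dx = 32;
    ∫_0^2 -12*x^2 dx = -32;  ∫_0^2 4 dx = 8.
  Sum: 512/9 − 128 + 1280/7 − 128 + 32 + 32 − 32 + 8 = 1496/63.
  ∫_0^2 u'(x)^2 dx = ∫_0^2 (16*x^6 - 48*x^5 + 84*x^4 - 72*x^3 + 36*x^2) dx. Term by term:
    ∫_0^2 16*x^6 dx = 2048/7;  ∫_0^2 -48*x^5 dx = -512;  ∫_0^2 84*x^4 dx = 2688/5;
    ∫_0^2 -72*x^3 dx = -288;  ∫_0^2 36*x^2 dx = 96.
  Sum: 2048/7 − 512 + 2688/5 − 288 + 96 = 4416/35.
Adding: ||u||_{H^1}^2 = 1496/63 + 4416/35 = 47224/315.


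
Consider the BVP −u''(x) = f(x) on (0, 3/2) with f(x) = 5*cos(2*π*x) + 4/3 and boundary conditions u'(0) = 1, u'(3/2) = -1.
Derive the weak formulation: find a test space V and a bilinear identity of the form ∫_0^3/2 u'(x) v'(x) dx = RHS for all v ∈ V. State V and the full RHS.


V = H^1(0, 3/2) (v unrestricted at boundary; u is determined up to an additive constant); weak form: ∫_0^3/2 u'v' dx = ∫_0^3/2 (5*cos(2*π*x) + 4/3) v dx − v(3/2) − v(0) for all v ∈ V.

Multiply both sides by a test function v and integrate from 0 to 3/2:
  ∫_0^3/2 −u''(x) v(x) dx = ∫_0^3/2 f(x) v(x) dx.
Integrate the LHS by parts once:
  ∫_0^3/2 −u'' v dx = −[u'(x) v(x)]_0^3/2 + ∫_0^3/2 u'(x) v'(x) dx.
Thus ∫_0^3/2 u'(x) v'(x) dx = ∫_0^3/2 f(x) v(x) dx + [u'(x) v(x)]_0^3/2.
Choose V so that boundary terms are either known or forced to vanish.
u has inhomogeneous Neumann u'(0) = 1, u'(3/2) = -1. [u' v]_0^3/2 = (-1)·v(3/2) − (1)·v(0) = − v(3/2) − v(0). Take V = H^1(0, 3/2); boundary term becomes part of RHS.
Weak formulation: find u (satisfying any essential BC) such that ∫_0^3/2 u'(x) v'(x) dx = ∫_0^3/2 f v dx − v(3/2) − v(0) for all v ∈ V (Neumann data are natural BCs: they enter the RHS as boundary terms).
Substituting f(x) = 5*cos(2*π*x) + 4/3, the right-hand side is ∫_0^3/2 (5*cos(2*π*x) + 4/3) v dx − v(3/2) − v(0).
Compatibility check (pure Neumann): taking v ≡ 1 ∈ V gives 0 = ∫_0^3/2 f dx + (-1) − (1), i.e. ∫_0^3/2 f dx must equal u'(0) − u'(3/2) = 2. Indeed ∫_0^3/2 (5*cos(2*π*x) + 4/3) dx = 2, so the data are compatible. The solution is then unique only up to an additive constant (fix it e.g. by requiring ∫_0^3/2 u dx = 0).


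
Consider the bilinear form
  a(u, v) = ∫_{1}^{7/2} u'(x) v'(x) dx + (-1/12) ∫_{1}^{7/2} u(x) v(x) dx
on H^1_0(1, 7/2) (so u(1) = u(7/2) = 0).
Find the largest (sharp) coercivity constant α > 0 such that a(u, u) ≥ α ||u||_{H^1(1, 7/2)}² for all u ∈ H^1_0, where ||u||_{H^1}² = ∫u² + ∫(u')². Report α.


α = (-25 + 48*π^2)/(12*(25 + 4*π^2))

Coercivity of a(·,·) on H^1_0(1, 7/2) means a(u, u) ≥ α ||u||_{H^1}² for every u ∈ H^1_0.
The interval has length L = 5/2, and Poincaré/coercivity depend only on L. Here a(u, u) = ∫(u')² + (-1/12)·∫u².
Here c = -1/12 < 0 with |c| < (π/L)² = 4*π^2/25, so coercivity still holds. The condition a(u,u) ≥ α||u||_{H^1}² reads (1−α)∫(u')² ≥ (α−c)∫u². Any admissible α is ≤ 1 (rapidly oscillating u have ∫u²/∫(u')² → 0), and α = 1 would force 0 ≥ (1−c)∫u², impossible since c < 1; so 1−α > 0. By the sharp Poincaré inequality on H^1_0 of an interval of length L, ∫(u')² ≥ (π/L)²∫u² with equality for the first sine mode sin(π(x−x₀)/L) (x₀ the left endpoint), so the inequality holds for all u iff (1−α)(π/L)² ≥ α − c, i.e. α ≤ ((π/L)² + c)/((π/L)² + 1) = (1 + c(L/π)²)/(1 + (L/π)²). (Direct route, valid since c ≤ 0: Poincaré gives c∫u² ≥ c(L/π)²∫(u')², so a(u,u) ≥ (1 + c(L/π)²)∫(u')², while ||u||_{H^1}² ≤ (1 + (L/π)²)∫(u')²; dividing yields the same α.) With (π/L)² = 4*π^2/25 and c = -1/12, the largest admissible constant is α = ((π/L)² + c)/((π/L)² + 1).
Simplifying, α = (-25 + 48*π^2)/(12*(25 + 4*π^2)).


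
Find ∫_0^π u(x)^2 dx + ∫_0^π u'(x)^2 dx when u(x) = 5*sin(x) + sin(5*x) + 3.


||u||_{H^1(0,π)}^2 = 312/5 + 47*π

u'(x) = 5*cos(x) + 5*cos(5*x).
Expand u² and (u')² and integrate term by term on (0, π), using: for integers n ≥ 1, ∫_0^π sin²(nx) dx = ∫_0^π cos²(nx) dx = π/2; for n ≠ n', ∫_0^π sin(nx)sin(n'x) dx = ∫_0^π cos(nx)cos(n'x) dx = 0; and by product-to-sum, ∫_0^π sin(nx)cos(n'x) dx = ½∫_0^π [sin((n+n')x) + sin((n−n')x)] dx, which is 0 when n+n' is even and 2n/(n²−n'²) when n+n' is odd (it need not vanish on (0, π)). For the constant mode: ∫_0^π 1 dx = π, ∫_0^π cos(nx) dx = 0, ∫_0^π sin(nx) dx = (1−(−1)^n)/n.
  u² squared terms: (3)²·∫1 dx = 9·π = 9*π;  (5)²·∫sin(x)² dx = 25·π/2 = 25*π/2;  (1)²·∫sin(5x)² dx = 1·π/2 = π/2.
  u² cross terms: 2·(3)·(5)·∫1·sin(x) dx = 30·(2) = 60;  2·(3)·(1)·∫1·sin(5x) dx = 6·(2/5) = 12/5;  2·(5)·(1)·∫sin(x)·sin(5x) dx = 10·(0) = 0.
  So ∫_0^π u² dx = 9*π + 25*π/2 + π/2 + 60 + 12/5 + 0 = 312/5 + 22*π.
  (u')² squared terms: (5)²·∫cos(x)² dx = 25·π/2 = 25*π/2;  (5)²·∫cos(5x)² dx = 25·π/2 = 25*π/2.
  (u')² cross terms: 2·(5)·(5)·∫cos(x)·cos(5x) dx = 50·(0) = 0.
  So ∫_0^π (u')² dx = 25*π/2 + 25*π/2 + 0 = 25*π.
||u||_{H^1}^2 = (312/5 + 22*π) + (25*π) = 312/5 + 47*π.


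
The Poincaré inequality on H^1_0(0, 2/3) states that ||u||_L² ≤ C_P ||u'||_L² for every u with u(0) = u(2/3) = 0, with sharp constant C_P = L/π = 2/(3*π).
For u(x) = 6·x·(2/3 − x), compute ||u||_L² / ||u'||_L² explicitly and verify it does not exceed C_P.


||u||_L² / ||u'||_L² = sqrt(10)/15 < C_P = 2/(3*π).

u(x) = 6·x·(2/3 − x), so u'(x) = 4 - 12*x.
u(x) = 6·x·(2/3 − x) vanishes at x = 0 and x = 2/3, so u ∈ H^1_0(0, 2/3). Differentiate via the product rule and integrate the resulting polynomials term by term.
  ∫_0^2/3 u² dx = ∫_0^2/3 (36*x^4 - 48*x^3 + 16*x^2) dx. Term by term:
    ∫_0^2/3 36*x^4 dx = 128/135;  ∫_0^2/3 -48*x^3 dx = -64/27;  ∫_0^2/3 16*x^2 dx = 128/81.
  Sum: 128/135 − 64/27 + 128/81 = 64/405.
  ∫_0^2/3 (u')² dx = ∫_0^2/3 (144*x^2 - 96*x + 16) dx. Term by term:
    ∫_0^2/3 144*x^2 dx = 128/9;  ∫_0^2/3 -96*x dx = -64/3;  ∫_0^2/3 16 dx = 32/3.
  Sum: 128/9 − 64/3 + 32/3 = 32/9.
∫_0^2/3 u² dx = 64/405, so ||u||_L² = 8*sqrt(5)/45.
∫_0^2/3 (u')² dx = 32/9, so ||u'||_L² = 4*sqrt(2)/3.
Ratio ||u||_L² / ||u'||_L² = sqrt(10)/15.
Sharp Poincaré constant on H^1_0(0, 2/3) is C_P = L/π = 2/(3*π), achieved by sin(3*π/2·x).
A polynomial bump cannot attain the sharp Poincaré constant (only the first sine eigenfunction does), so the ratio is strictly less than C_P, consistent with ||u||_L² ≤ C_P ||u'||_L².


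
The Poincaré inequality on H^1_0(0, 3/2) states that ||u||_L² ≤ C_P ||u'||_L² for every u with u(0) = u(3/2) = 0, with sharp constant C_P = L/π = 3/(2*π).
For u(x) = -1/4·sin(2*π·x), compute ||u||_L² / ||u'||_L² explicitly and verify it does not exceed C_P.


||u||_L² / ||u'||_L² = 1/(2*π) < C_P = 3/(2*π).

u(x) = -1/4·sin(2*π·x), so u'(x) = -π*cos(2*π*x)/2.
Writing u(x) = A·sin(kπx/L) with A = -1/4 and k = 3, use ∫_0^L sin²(kπx/L) dx = L/2 and ∫_0^L cos²(kπx/L) dx = L/2.
u² = 1/16·sin²(2*π·x) and (u')² = π^2/4·cos²(2*π·x), and each of sin², cos² integrates to L/2 = 3/4 over (0, 3/2).
∫_0^3/2 u² dx = 3/64, so ||u||_L² = sqrt(3)/8.
∫_0^3/2 (u')² dx = 3*π^2/16, so ||u'||_L² = sqrt(3)*π/4.
Ratio ||u||_L² / ||u'||_L² = 1/(2*π).
Sharp Poincaré constant on H^1_0(0, 3/2) is C_P = L/π = 3/(2*π), achieved by sin(2*π/3·x).
This is the k = 3 harmonic; the ratio L/(kπ) is strictly less than C_P = L/π, consistent with the sharp inequality ||u||_L² ≤ C_P ||u'||_L².


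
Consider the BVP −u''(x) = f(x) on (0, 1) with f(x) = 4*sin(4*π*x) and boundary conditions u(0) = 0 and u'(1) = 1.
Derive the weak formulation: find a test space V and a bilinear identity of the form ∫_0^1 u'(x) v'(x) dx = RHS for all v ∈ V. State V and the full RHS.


V = {v ∈ H^1(0, 1) : v(0) = 0} (test functions vanish at x = 0 where u is specified); weak form: ∫_0^1 u'v' dx = ∫_0^1 (4*sin(4*π*x)) v dx + v(1) for all v ∈ V.

Multiply both sides by a test function v and integrate from 0 to 1:
  ∫_0^1 −u''(x) v(x) dx = ∫_0^1 f(x) v(x) dx.
Integrate the LHS by parts once:
  ∫_0^1 −u'' v dx = −[u'(x) v(x)]_0^1 + ∫_0^1 u'(x) v'(x) dx.
Thus ∫_0^1 u'(x) v'(x) dx = ∫_0^1 f(x) v(x) dx + [u'(x) v(x)]_0^1.
Choose V so that boundary terms are either known or forced to vanish.
Mixed BC: u(0) = 0 (Dirichlet) and u'(1) = 1 (Neumann). Define V = {v ∈ H^1(0, 1) : v(0) = 0}. Then [u' v]_0^1 = u'(1)·v(1) − u'(0)·0 = v(1).
Weak formulation: find u (satisfying any essential BC) such that ∫_0^1 u'(x) v'(x) dx = ∫_0^1 f v dx + v(1) for all v ∈ V (Dirichlet at 0 absorbed into V; Neumann datum at x = 1 contributes the boundary term).
Substituting f(x) = 4*sin(4*π*x), the right-hand side is ∫_0^1 (4*sin(4*π*x)) v dx + v(1).


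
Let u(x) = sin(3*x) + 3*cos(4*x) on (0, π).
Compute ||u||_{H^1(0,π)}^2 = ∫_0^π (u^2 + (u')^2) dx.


||u||_{H^1(0,π)}^2 = -612/7 + 163*π/2

u'(x) = -12*sin(4*x) + 3*cos(3*x).
Expand u² and (u')² and integrate term by term on (0, π), using: for integers n ≥ 1, ∫_0^π sin²(nx) dx = ∫_0^π cos²(nx) dx = π/2; for n ≠ n', ∫_0^π sin(nx)sin(n'x) dx = ∫_0^π cos(nx)cos(n'x) dx = 0; and by product-to-sum, ∫_0^π sin(nx)cos(n'x) dx = ½∫_0^π [sin((n+n')x) + sin((n−n')x)] dx, which is 0 when n+n' is even and 2n/(n²−n'²) when n+n' is odd (it need not vanish on (0, π)).
  u² squared terms: (3)²·∫cos(4x)² dx = 9·π/2 = 9*π/2;  (1)²·∫sin(3x)² dx = 1·π/2 = π/2.
  u² cross terms: 2·(3)·(1)·∫cos(4x)·sin(3x) dx = 6·(-6/7) = -36/7.
  So ∫_0^π u² dx = 9*π/2 + π/2 − 36/7 = -36/7 + 5*π.
  (u')² squared terms: (-12)²·∫sin(4x)² dx = 144·π/2 = 72*π;  (3)²·∫cos(3x)² dx = 9·π/2 = 9*π/2.
  (u')² cross terms: 2·(-12)·(3)·∫sin(4x)·cos(3x) dx = -72·(8/7) = -576/7.
  So ∫_0^π (u')² dx = 72*π + 9*π/2 − 576/7 = -576/7 + 153*π/2.
||u||_{H^1}^2 = (-36/7 + 5*π) + (-576/7 + 153*π/2) = -612/7 + 163*π/2.


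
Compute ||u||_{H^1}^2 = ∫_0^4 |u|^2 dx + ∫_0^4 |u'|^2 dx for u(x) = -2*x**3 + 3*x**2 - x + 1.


||u||_{H^1}^2 = 737816/105

The H^1 norm (squared) on an interval (0, L) is
  ||u||_{H^1}^2 = ∫_0^L u(x)^2 dx + ∫_0^L u'(x)^2 dx.
Compute u'(x) = -6*x**2 + 6*x - 1.
Then u(x)^2 = 4*x**6 - 12*x**5 + 13*x**4 - 10*x**3 + 7*x**2 - 2*x + 1 and u'(x)^2 = 36*x**4 - 72*x**3 + 48*x**2 - 12*x + 1.
Integrate each monomial from 0 to 4 using ∫_0^4 c·x^n dx = c·4^(n+1)/(n+1):
  ∫_0^4 u(x)^2 dx = ∫_0^4 (4*x^6 - 12*x^5 + 13*x^4 - 10*x^3 + 7*x^2 - 2*x + 1) dx. Term by term:
    ∫_0^4 4*x^6 dx = 65536/7;  ∫_0^4 -12*x^5 dx = -8192;  ∫_0^4 13*x^4 dx = 13312/5;
    ∫_0^4 -10*x^3 dx = -640;  ∫_0^4 7*x^2 dx = 448/3;  ∫_0^4 -2*x dx = -16;
    ∫_0^4 1 dx = 4.
  Sum: 65536/7 − 8192 + 13312/5 − 640 + 448/3 − 16 + 4 = 349652/105.
  ∫_0^4 u'(x)^2 dx = ∫_0^4 (36*x^4 - 72*x^3 + 48*x^2 - 12*x + 1) dx. Term by term:
    ∫_0^4 36*x^4 dx = 36864/5;  ∫_0^4 -72*x^3 dx = -4608;  ∫_0^4 48*x^2 dx = 1024;
    ∫_0^4 -12*x dx = -96;  ∫_0^4 1 dx = 4.
  Sum: 36864/5 − 4608 + 1024 − 96 + 4 = 18484/5.
Adding: ||u||_{H^1}^2 = 349652/105 + 18484/5 = 737816/105.


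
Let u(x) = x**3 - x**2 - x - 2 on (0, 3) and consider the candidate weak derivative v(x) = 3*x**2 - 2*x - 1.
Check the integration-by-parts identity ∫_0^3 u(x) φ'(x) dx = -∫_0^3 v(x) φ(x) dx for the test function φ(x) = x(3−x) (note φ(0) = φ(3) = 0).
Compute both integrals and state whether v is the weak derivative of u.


LHS = -369/20, RHS = -369/20. Yes, v = u' weakly.

u(x) = x**3 - x**2 - x - 2, classical derivative u'(x) = 3*x**2 - 2*x - 1.
φ(x) = x(3−x), so φ'(x) = 3 - 2*x.
Note φ(0) = φ(3) = 0, so the boundary term u·φ vanishes.
LHS = ∫_0^3 u(x) φ'(x) dx = ∫_0^3 (-2*x^4 + 5*x^3 - x^2 + x - 6) dx. Term by term:
  ∫_0^3 -2*x^4 dx = -486/5;  ∫_0^3 5*x^3 dx = 405/4;  ∫_0^3 -x^2 dx = -9;
  ∫_0^3 x dx = 9/2;  ∫_0^3 -6 dx = -18.
Sum: -486/5 + 405/4 − 9 + 9/2 − 18 = -369/20.
So LHS = -369/20.
∫_0^3 v(x) φ(x) dx = ∫_0^3 (-3*x^4 + 11*x^3 - 5*x^2 - 3*x) dx. Term by term:
  ∫_0^3 -3*x^4 dx = -729/5;  ∫_0^3 11*x^3 dx = 891/4;  ∫_0^3 -5*x^2 dx = -45;
  ∫_0^3 -3*x dx = -27/2.
Sum: -729/5 + 891/4 − 45 − 27/2 = 369/20.
So RHS = -∫_0^3 v(x) φ(x) dx = -369/20.
LHS = RHS, so the identity holds for this test φ.
Moreover u is smooth here and v(x) = u'(x) = 3*x**2 - 2*x - 1 pointwise, so the identity holds for every test function. Hence v is the weak derivative of u.


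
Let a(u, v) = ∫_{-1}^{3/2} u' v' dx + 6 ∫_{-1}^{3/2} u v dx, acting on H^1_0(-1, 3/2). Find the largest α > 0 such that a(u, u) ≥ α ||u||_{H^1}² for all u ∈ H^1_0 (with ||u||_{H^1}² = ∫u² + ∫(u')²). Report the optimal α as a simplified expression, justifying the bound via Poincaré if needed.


α = 1

Coercivity of a(·,·) on H^1_0(-1, 3/2) means a(u, u) ≥ α ||u||_{H^1}² for every u ∈ H^1_0.
The interval has length L = 5/2, and Poincaré/coercivity depend only on L. Here a(u, u) = ∫(u')² + (6)·∫u².
Here c = 6 ≥ 1, so a(u,u) = ∫(u')² + c∫u² ≥ ∫(u')² + ∫u² = ||u||_{H^1}², i.e. α = 1 works. No larger α is possible: a(u,u) ≥ α||u||_{H^1}² means (1−α)∫(u')² ≥ (α−c)∫u², and for the modes u_n = sin(nπ(x−x₀)/L) (x₀ the left endpoint) one has ∫u_n²/∫(u_n')² = (L/(nπ))² → 0, so a(u_n,u_n)/||u_n||_{H^1}² → 1. Hence the optimal constant is α = 1.
Therefore α = 1.


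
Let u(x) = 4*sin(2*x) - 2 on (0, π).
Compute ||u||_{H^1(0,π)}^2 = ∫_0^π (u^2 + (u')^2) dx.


||u||_{H^1(0,π)}^2 = 44*π

u'(x) = 8*cos(2*x).
Expand u² and (u')² and integrate term by term on (0, π), using: for integers n ≥ 1, ∫_0^π sin²(nx) dx = ∫_0^π cos²(nx) dx = π/2; for n ≠ n', ∫_0^π sin(nx)sin(n'x) dx = ∫_0^π cos(nx)cos(n'x) dx = 0; and by product-to-sum, ∫_0^π sin(nx)cos(n'x) dx = ½∫_0^π [sin((n+n')x) + sin((n−n')x)] dx, which is 0 when n+n' is even and 2n/(n²−n'²) when n+n' is odd (it need not vanish on (0, π)). For the constant mode: ∫_0^π 1 dx = π, ∫_0^π cos(nx) dx = 0, ∫_0^π sin(nx) dx = (1−(−1)^n)/n.
  u² squared terms: (-2)²·∫1 dx = 4·π = 4*π;  (4)²·∫sin(2x)² dx = 16·π/2 = 8*π.
  u² cross terms: 2·(-2)·(4)·∫1·sin(2x) dx = -16·(0) = 0.
  So ∫_0^π u² dx = 4*π + 8*π + 0 = 12*π.
  (u')² squared terms: (8)²·∫cos(2x)² dx = 64·π/2 = 32*π.
  So ∫_0^π (u')² dx = 32*π.
||u||_{H^1}^2 = (12*π) + (32*π) = 44*π.


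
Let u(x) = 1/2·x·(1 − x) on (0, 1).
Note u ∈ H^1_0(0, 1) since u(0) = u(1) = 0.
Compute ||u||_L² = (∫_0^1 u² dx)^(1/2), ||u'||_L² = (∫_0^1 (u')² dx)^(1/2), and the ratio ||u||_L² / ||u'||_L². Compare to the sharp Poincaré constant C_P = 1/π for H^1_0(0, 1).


||u||_L² / ||u'||_L² = sqrt(10)/10 < C_P = 1/π.

u(x) = 1/2·x·(1 − x), so u'(x) = 1/2 - x.
u(x) = 1/2·x·(1 − x) vanishes at x = 0 and x = 1, so u ∈ H^1_0(0, 1). Differentiate via the product rule and integrate the resulting polynomials term by term.
  ∫_0^1 u² dx = ∫_0^1 (x^4/4 - x^3/2 + x^2/4) dx. Term by term:
    ∫_0^1 x^4/4 dx = 1/20;  ∫_0^1 -x^3/2 dx = -1/8;  ∫_0^1 x^2/4 dx = 1/12.
  Sum: 1/20 − 1/8 + 1/12 = 1/120.
  ∫_0^1 (u')² dx = ∫_0^1 (x^2 - x + 1/4) dx. Term by term:
    ∫_0^1 x^2 dx = 1/3;  ∫_0^1 -x dx = -1/2;  ∫_0^1 1/4 dx = 1/4.
  Sum: 1/3 − 1/2 + 1/4 = 1/12.
∫_0^1 u² dx = 1/120, so ||u||_L² = sqrt(30)/60.
∫_0^1 (u')² dx = 1/12, so ||u'||_L² = sqrt(3)/6.
Ratio ||u||_L² / ||u'||_L² = sqrt(10)/10.
Sharp Poincaré constant on H^1_0(0, 1) is C_P = L/π = 1/π, achieved by sin(π·x).
A polynomial bump cannot attain the sharp Poincaré constant (only the first sine eigenfunction does), so the ratio is strictly less than C_P, consistent with ||u||_L² ≤ C_P ||u'||_L².


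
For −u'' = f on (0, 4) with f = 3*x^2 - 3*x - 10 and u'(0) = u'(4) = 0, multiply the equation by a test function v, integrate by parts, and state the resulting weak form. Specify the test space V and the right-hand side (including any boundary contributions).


V = H^1(0, 4) (no boundary constraint on v; u is determined up to an additive constant); weak form: ∫_0^4 u'v' dx = ∫_0^4 (3*x^2 - 3*x - 10) v dx for all v ∈ V.

Multiply both sides by a test function v and integrate from 0 to 4:
  ∫_0^4 −u''(x) v(x) dx = ∫_0^4 f(x) v(x) dx.
Integrate the LHS by parts once:
  ∫_0^4 −u'' v dx = −[u'(x) v(x)]_0^4 + ∫_0^4 u'(x) v'(x) dx.
Thus ∫_0^4 u'(x) v'(x) dx = ∫_0^4 f(x) v(x) dx + [u'(x) v(x)]_0^4.
Choose V so that boundary terms are either known or forced to vanish.
u has homogeneous Neumann: u'(0) = u'(4) = 0. So [u' v]_0^4 = 0·v(4) − 0·v(0) = 0 for any v; take V = H^1(0, 4).
Weak formulation: find u (satisfying any essential BC) such that ∫_0^4 u'(x) v'(x) dx = ∫_0^4 f v dx for all v ∈ V (homogeneous Neumann, so boundary terms vanish).
Substituting f(x) = 3*x^2 - 3*x - 10, the right-hand side is ∫_0^4 (3*x^2 - 3*x - 10) v dx.
Compatibility check (pure Neumann): taking v ≡ 1 ∈ V gives 0 = ∫_0^4 f dx + (0) − (0), i.e. ∫_0^4 f dx must equal u'(0) − u'(4) = 0. Indeed ∫_0^4 (3*x^2 - 3*x - 10) dx = 0, so the data are compatible. The solution is then unique only up to an additive constant (fix it e.g. by requiring ∫_0^4 u dx = 0).


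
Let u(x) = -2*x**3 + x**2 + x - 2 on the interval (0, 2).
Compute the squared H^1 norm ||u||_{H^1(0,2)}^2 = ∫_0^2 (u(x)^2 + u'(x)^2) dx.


||u||_{H^1}^2 = 5822/35

The H^1 norm (squared) on an interval (0, L) is
  ||u||_{H^1}^2 = ∫_0^L u(x)^2 dx + ∫_0^L u'(x)^2 dx.
Compute u'(x) = -6*x**2 + 2*x + 1.
Then u(x)^2 = 4*x**6 - 4*x**5 - 3*x**4 + 10*x**3 - 3*x**2 - 4*x + 4 and u'(x)^2 = 36*x**4 - 24*x**3 - 8*x**2 + 4*x + 1.
Integrate each monomial from 0 to 2 using ∫_0^2 c·x^n dx = c·2^(n+1)/(n+1):
  ∫_0^2 u(x)^2 dx = ∫_0^2 (4*x^6 - 4*x^5 - 3*x^4 + 10*x^3 - 3*x^2 - 4*x + 4) dx. Term by term:
    ∫_0^2 4*x^6 dx = 512/7;  ∫_0^2 -4*x^5 dx = -128/3;  ∫_0^2 -3*x^4 dx = -96/5;
    ∫_0^2 10*x^3 dx = 40;  ∫_0^2 -3*x^2 dx = -8;  ∫_0^2 -4*x dx = -8;
    ∫_0^2 4 dx = 8.
  Sum: 512/7 − 128/3 − 96/5 + 40 − 8 − 8 + 8 = 4544/105.
  ∫_0^2 u'(x)^2 dx = ∫_0^2 (36*x^4 - 24*x^3 - 8*x^2 + 4*x + 1) dx. Term by term:
    ∫_0^2 36*x^4 dx = 1152/5;  ∫_0^2 -24*x^3 dx = -96;  ∫_0^2 -8*x^2 dx = -64/3;
    ∫_0^2 4*x dx = 8;  ∫_0^2 1 dx = 2.
  Sum: 1152/5 − 96 − 64/3 + 8 + 2 = 1846/15.
Adding: ||u||_{H^1}^2 = 4544/105 + 1846/15 = 5822/35.


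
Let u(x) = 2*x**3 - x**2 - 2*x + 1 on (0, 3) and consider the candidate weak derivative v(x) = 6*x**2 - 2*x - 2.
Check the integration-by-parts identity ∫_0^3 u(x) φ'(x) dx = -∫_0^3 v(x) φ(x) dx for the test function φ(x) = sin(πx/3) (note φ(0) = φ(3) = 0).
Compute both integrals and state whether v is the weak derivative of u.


LHS = -132/π + 648/π^3, RHS = -132/π + 648/π^3. Yes, v = u' weakly.

u(x) = 2*x**3 - x**2 - 2*x + 1, classical derivative u'(x) = 6*x**2 - 2*x - 2.
φ(x) = sin(πx/3), so φ'(x) = π*cos(π*x/3)/3.
Note φ(0) = φ(3) = 0, so the boundary term u·φ vanishes.
LHS = ∫_0^3 u(x) φ'(x) dx = ∫_0^3 (2*π*x^3*cos(π*x/3)/3 - π*x^2*cos(π*x/3)/3 - 2*π*x*cos(π*x/3)/3 + π*cos(π*x/3)/3) dx. Term by term:
  ∫_0^3 π*cos(π*x/3)/3 dx = 0;  ∫_0^3 -2*π*x*cos(π*x/3)/3 dx = 12/π;  ∫_0^3 -π*x^2*cos(π*x/3)/3 dx = 18/π;
  ∫_0^3 2*π*x^3*cos(π*x/3)/3 dx = -162/π + 648/π^3.
Sum: 0 + 12/π + 18/π + -162/π + 648/π^3 = -132/π + 648/π^3.
So LHS = -132/π + 648/π^3.
∫_0^3 v(x) φ(x) dx = ∫_0^3 (6*x^2*sin(π*x/3) - 2*x*sin(π*x/3) - 2*sin(π*x/3)) dx. Term by term:
  ∫_0^3 -2*sin(π*x/3) dx = -12/π;  ∫_0^3 -2*x*sin(π*x/3) dx = -18/π;  ∫_0^3 6*x^2*sin(π*x/3) dx = -648/π^3 + 162/π.
Sum: -12/π − 18/π + -648/π^3 + 162/π = -648/π^3 + 132/π.
So RHS = -∫_0^3 v(x) φ(x) dx = -132/π + 648/π^3.
LHS = RHS, so the identity holds for this test φ.
Moreover u is smooth here and v(x) = u'(x) = 6*x**2 - 2*x - 2 pointwise, so the identity holds for every test function. Hence v is the weak derivative of u.


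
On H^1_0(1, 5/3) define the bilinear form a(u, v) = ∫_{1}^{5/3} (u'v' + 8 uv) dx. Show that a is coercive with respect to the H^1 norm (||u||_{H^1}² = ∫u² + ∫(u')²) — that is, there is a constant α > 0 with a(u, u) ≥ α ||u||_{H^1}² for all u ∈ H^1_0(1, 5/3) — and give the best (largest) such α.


α = 1

Coercivity of a(·,·) on H^1_0(1, 5/3) means a(u, u) ≥ α ||u||_{H^1}² for every u ∈ H^1_0.
The interval has length L = 2/3, and Poincaré/coercivity depend only on L. Here a(u, u) = ∫(u')² + (8)·∫u².
Here c = 8 ≥ 1, so a(u,u) = ∫(u')² + c∫u² ≥ ∫(u')² + ∫u² = ||u||_{H^1}², i.e. α = 1 works. No larger α is possible: a(u,u) ≥ α||u||_{H^1}² means (1−α)∫(u')² ≥ (α−c)∫u², and for the modes u_n = sin(nπ(x−x₀)/L) (x₀ the left endpoint) one has ∫u_n²/∫(u_n')² = (L/(nπ))² → 0, so a(u_n,u_n)/||u_n||_{H^1}² → 1. Hence the optimal constant is α = 1.
Therefore α = 1.


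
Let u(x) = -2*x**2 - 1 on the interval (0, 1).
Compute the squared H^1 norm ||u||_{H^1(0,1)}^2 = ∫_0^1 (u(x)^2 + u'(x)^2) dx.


||u||_{H^1}^2 = 127/15

The H^1 norm (squared) on an interval (0, L) is
  ||u||_{H^1}^2 = ∫_0^L u(x)^2 dx + ∫_0^L u'(x)^2 dx.
Compute u'(x) = -4*x.
Then u(x)^2 = 4*x**4 + 4*x**2 + 1 and u'(x)^2 = 16*x**2.
Integrate each monomial from 0 to 1 using ∫_0^1 c·x^n dx = c·1^(n+1)/(n+1):
  ∫_0^1 u(x)^2 dx = ∫_0^1 (4*x^4 + 4*x^2 + 1) dx. Term by term:
    ∫_0^1 4*x^4 dx = 4/5;  ∫_0^1 4*x^2 dx = 4/3;  ∫_0^1 1 dx = 1.
  Sum: 4/5 + 4/3 + 1 = 47/15.
  ∫_0^1 u'(x)^2 dx = ∫_0^1 (16*x^2) dx. Term by term:
    ∫_0^1 16*x^2 dx = 16/3.
Adding: ||u||_{H^1}^2 = 47/15 + 16/3 = 127/15.


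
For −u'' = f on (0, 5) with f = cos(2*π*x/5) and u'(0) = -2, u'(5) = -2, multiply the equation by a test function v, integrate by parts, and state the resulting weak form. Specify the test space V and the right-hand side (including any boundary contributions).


V = H^1(0, 5) (v unrestricted at boundary; u is determined up to an additive constant); weak form: ∫_0^5 u'v' dx = ∫_0^5 (cos(2*π*x/5)) v dx − 2·v(5) + 2·v(0) for all v ∈ V.

Multiply both sides by a test function v and integrate from 0 to 5:
  ∫_0^5 −u''(x) v(x) dx = ∫_0^5 f(x) v(x) dx.
Integrate the LHS by parts once:
  ∫_0^5 −u'' v dx = −[u'(x) v(x)]_0^5 + ∫_0^5 u'(x) v'(x) dx.
Thus ∫_0^5 u'(x) v'(x) dx = ∫_0^5 f(x) v(x) dx + [u'(x) v(x)]_0^5.
Choose V so that boundary terms are either known or forced to vanish.
u has inhomogeneous Neumann u'(0) = -2, u'(5) = -2. [u' v]_0^5 = (-2)·v(5) − (-2)·v(0) = − 2·v(5) + 2·v(0). Take V = H^1(0, 5); boundary term becomes part of RHS.
Weak formulation: find u (satisfying any essential BC) such that ∫_0^5 u'(x) v'(x) dx = ∫_0^5 f v dx − 2·v(5) + 2·v(0) for all v ∈ V (Neumann data are natural BCs: they enter the RHS as boundary terms).
Substituting f(x) = cos(2*π*x/5), the right-hand side is ∫_0^5 (cos(2*π*x/5)) v dx − 2·v(5) + 2·v(0).
Compatibility check (pure Neumann): taking v ≡ 1 ∈ V gives 0 = ∫_0^5 f dx + (-2) − (-2), i.e. ∫_0^5 f dx must equal u'(0) − u'(5) = 0. Indeed ∫_0^5 (cos(2*π*x/5)) dx = 0, so the data are compatible. The solution is then unique only up to an additive constant (fix it e.g. by requiring ∫_0^5 u dx = 0).


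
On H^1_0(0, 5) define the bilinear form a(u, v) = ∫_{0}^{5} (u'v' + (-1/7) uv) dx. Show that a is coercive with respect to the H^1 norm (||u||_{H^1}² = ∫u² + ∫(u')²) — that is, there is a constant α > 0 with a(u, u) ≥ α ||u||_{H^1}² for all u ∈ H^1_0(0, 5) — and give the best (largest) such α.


α = (-25/7 + π^2)/(π^2 + 25)

Coercivity of a(·,·) on H^1_0(0, 5) means a(u, u) ≥ α ||u||_{H^1}² for every u ∈ H^1_0.
The interval has length L = 5, and Poincaré/coercivity depend only on L. Here a(u, u) = ∫(u')² + (-1/7)·∫u².
Here c = -1/7 < 0 with |c| < (π/L)² = π^2/25, so coercivity still holds. The condition a(u,u) ≥ α||u||_{H^1}² reads (1−α)∫(u')² ≥ (α−c)∫u². Any admissible α is ≤ 1 (rapidly oscillating u have ∫u²/∫(u')² → 0), and α = 1 would force 0 ≥ (1−c)∫u², impossible since c < 1; so 1−α > 0. By the sharp Poincaré inequality on H^1_0 of an interval of length L, ∫(u')² ≥ (π/L)²∫u² with equality for the first sine mode sin(π(x−x₀)/L) (x₀ the left endpoint), so the inequality holds for all u iff (1−α)(π/L)² ≥ α − c, i.e. α ≤ ((π/L)² + c)/((π/L)² + 1) = (1 + c(L/π)²)/(1 + (L/π)²). (Direct route, valid since c ≤ 0: Poincaré gives c∫u² ≥ c(L/π)²∫(u')², so a(u,u) ≥ (1 + c(L/π)²)∫(u')², while ||u||_{H^1}² ≤ (1 + (L/π)²)∫(u')²; dividing yields the same α.) With (π/L)² = π^2/25 and c = -1/7, the largest admissible constant is α = ((π/L)² + c)/((π/L)² + 1).
Simplifying, α = (-25/7 + π^2)/(π^2 + 25).


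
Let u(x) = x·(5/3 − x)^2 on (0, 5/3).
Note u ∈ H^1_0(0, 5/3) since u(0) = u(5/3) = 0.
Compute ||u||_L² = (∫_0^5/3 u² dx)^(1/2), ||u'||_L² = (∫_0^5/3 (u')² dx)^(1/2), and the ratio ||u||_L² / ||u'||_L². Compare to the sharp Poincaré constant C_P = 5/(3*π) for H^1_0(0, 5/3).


||u||_L² / ||u'||_L² = 5*sqrt(14)/42 < C_P = 5/(3*π).

u(x) = x·(5/3 − x)^2, so u'(x) = (3*x - 5)*(9*x - 5)/9.
u(x) = x·(5/3 − x)^2 vanishes at x = 0 and x = 5/3, so u ∈ H^1_0(0, 5/3). Differentiate via the product rule and integrate the resulting polynomials term by term.
  ∫_0^5/3 u² dx = ∫_0^5/3 (x^6 - 20*x^5/3 + 50*x^4/3 - 500*x^3/27 + 625*x^2/81) dx. Term by term:
    ∫_0^5/3 x^6 dx = 78125/15309;  ∫_0^5/3 -20*x^5/3 dx = -156250/6561;  ∫_0^5/3 50*x^4/3 dx = 31250/729;
    ∫_0^5/3 -500*x^3/27 dx = -78125/2187;  ∫_0^5/3 625*x^2/81 dx = 78125/6561.
  Sum: 78125/15309 − 156250/6561 + 31250/729 − 78125/2187 + 78125/6561 = 15625/45927.
  ∫_0^5/3 (u')² dx = ∫_0^5/3 (9*x^4 - 40*x^3 + 550*x^2/9 - 1000*x/27 + 625/81) dx. Term by term:
    ∫_0^5/3 9*x^4 dx = 625/27;  ∫_0^5/3 -40*x^3 dx = -6250/81;  ∫_0^5/3 550*x^2/9 dx = 68750/729;
    ∫_0^5/3 -1000*x/27 dx = -12500/243;  ∫_0^5/3 625/81 dx = 3125/243.
  Sum: 625/27 − 6250/81 + 68750/729 − 12500/243 + 3125/243 = 1250/729.
∫_0^5/3 u² dx = 15625/45927, so ||u||_L² = 125*sqrt(7)/567.
∫_0^5/3 (u')² dx = 1250/729, so ||u'||_L² = 25*sqrt(2)/27.
Ratio ||u||_L² / ||u'||_L² = 5*sqrt(14)/42.
Sharp Poincaré constant on H^1_0(0, 5/3) is C_P = L/π = 5/(3*π), achieved by sin(3*π/5·x).
A polynomial bump cannot attain the sharp Poincaré constant (only the first sine eigenfunction does), so the ratio is strictly less than C_P, consistent with ||u||_L² ≤ C_P ||u'||_L².


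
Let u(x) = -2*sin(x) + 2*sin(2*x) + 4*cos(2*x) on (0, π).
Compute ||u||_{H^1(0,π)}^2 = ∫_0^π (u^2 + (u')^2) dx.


||u||_{H^1(0,π)}^2 = 160/3 + 54*π

u'(x) = -8*sin(2*x) - 2*cos(x) + 4*cos(2*x).
Expand u² and (u')² and integrate term by term on (0, π), using: for integers n ≥ 1, ∫_0^π sin²(nx) dx = ∫_0^π cos²(nx) dx = π/2; for n ≠ n', ∫_0^π sin(nx)sin(n'x) dx = ∫_0^π cos(nx)cos(n'x) dx = 0; and by product-to-sum, ∫_0^π sin(nx)cos(n'x) dx = ½∫_0^π [sin((n+n')x) + sin((n−n')x)] dx, which is 0 when n+n' is even and 2n/(n²−n'²) when n+n' is odd (it need not vanish on (0, π)).
  u² squared terms: (-2)²·∫sin(x)² dx = 4·π/2 = 2*π;  (2)²·∫sin(2x)² dx = 4·π/2 = 2*π;  (4)²·∫cos(2x)² dx = 16·π/2 = 8*π.
  u² cross terms: 2·(-2)·(2)·∫sin(x)·sin(2x) dx = -8·(0) = 0;  2·(-2)·(4)·∫sin(x)·cos(2x) dx = -16·(-2/3) = 32/3;  2·(2)·(4)·∫sin(2x)·cos(2x) dx = 16·(0) = 0.
  So ∫_0^π u² dx = 2*π + 2*π + 8*π + 0 + 32/3 + 0 = 32/3 + 12*π.
  (u')² squared terms: (-8)²·∫sin(2x)² dx = 64·π/2 = 32*π;  (-2)²·∫cos(x)² dx = 4·π/2 = 2*π;  (4)²·∫cos(2x)² dx = 16·π/2 = 8*π.
  (u')² cross terms: 2·(-8)·(-2)·∫sin(2x)·cos(x) dx = 32·(4/3) = 128/3;  2·(-8)·(4)·∫sin(2x)·cos(2x) dx = -64·(0) = 0;  2·(-2)·(4)·∫cos(x)·cos(2x) dx = -16·(0) = 0.
  So ∫_0^π (u')² dx = 32*π + 2*π + 8*π + 128/3 + 0 + 0 = 128/3 + 42*π.
||u||_{H^1}^2 = (32/3 + 12*π) + (128/3 + 42*π) = 160/3 + 54*π.


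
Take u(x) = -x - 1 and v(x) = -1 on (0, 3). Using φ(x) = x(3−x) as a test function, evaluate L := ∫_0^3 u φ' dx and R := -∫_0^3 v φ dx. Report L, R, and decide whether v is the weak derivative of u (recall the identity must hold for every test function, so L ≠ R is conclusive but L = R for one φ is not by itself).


LHS = 9/2, RHS = 9/2. Yes, v = u' weakly.

u(x) = -x - 1, classical derivative u'(x) = -1.
φ(x) = x(3−x), so φ'(x) = 3 - 2*x.
Note φ(0) = φ(3) = 0, so the boundary term u·φ vanishes.
LHS = ∫_0^3 u(x) φ'(x) dx = ∫_0^3 (2*x^2 - x - 3) dx. Term by term:
  ∫_0^3 2*x^2 dx = 18;  ∫_0^3 -x dx = -9/2;  ∫_0^3 -3 dx = -9.
Sum: 18 − 9/2 − 9 = 9/2.
So LHS = 9/2.
∫_0^3 v(x) φ(x) dx = ∫_0^3 (x^2 - 3*x) dx. Term by term:
  ∫_0^3 x^2 dx = 9;  ∫_0^3 -3*x dx = -27/2.
Sum: 9 − 27/2 = -9/2.
So RHS = -∫_0^3 v(x) φ(x) dx = 9/2.
LHS = RHS, so the identity holds for this test φ.
Moreover u is smooth here and v(x) = u'(x) = -1 pointwise, so the identity holds for every test function. Hence v is the weak derivative of u.


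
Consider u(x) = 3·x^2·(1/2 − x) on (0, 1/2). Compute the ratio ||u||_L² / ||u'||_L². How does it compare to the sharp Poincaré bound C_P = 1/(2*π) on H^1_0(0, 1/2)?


||u||_L² / ||u'||_L² = sqrt(14)/28 < C_P = 1/(2*π).

u(x) = 3·x^2·(1/2 − x), so u'(x) = 3*x*(1 - 3*x).
u(x) = 3·x^2·(1/2 − x) vanishes at x = 0 and x = 1/2, so u ∈ H^1_0(0, 1/2). Differentiate via the product rule and integrate the resulting polynomials term by term.
  ∫_0^1/2 u² dx = ∫_0^1/2 (9*x^6 - 9*x^5 + 9*x^4/4) dx. Term by term:
    ∫_0^1/2 9*x^6 dx = 9/896;  ∫_0^1/2 -9*x^5 dx = -3/128;  ∫_0^1/2 9*x^4/4 dx = 9/640.
  Sum: 9/896 − 3/128 + 9/640 = 3/4480.
  ∫_0^1/2 (u')² dx = ∫_0^1/2 (81*x^4 - 54*x^3 + 9*x^2) dx. Term by term:
    ∫_0^1/2 81*x^4 dx = 81/160;  ∫_0^1/2 -54*x^3 dx = -27/32;  ∫_0^1/2 9*x^2 dx = 3/8.
  Sum: 81/160 − 27/32 + 3/8 = 3/80.
∫_0^1/2 u² dx = 3/4480, so ||u||_L² = sqrt(210)/560.
∫_0^1/2 (u')² dx = 3/80, so ||u'||_L² = sqrt(15)/20.
Ratio ||u||_L² / ||u'||_L² = sqrt(14)/28.
Sharp Poincaré constant on H^1_0(0, 1/2) is C_P = L/π = 1/(2*π), achieved by sin(2*π·x).
A polynomial bump cannot attain the sharp Poincaré constant (only the first sine eigenfunction does), so the ratio is strictly less than C_P, consistent with ||u||_L² ≤ C_P ||u'||_L².


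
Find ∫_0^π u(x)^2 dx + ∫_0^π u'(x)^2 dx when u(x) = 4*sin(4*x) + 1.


||u||_{H^1(0,π)}^2 = 137*π

u'(x) = 16*cos(4*x).
Expand u² and (u')² and integrate term by term on (0, π), using: for integers n ≥ 1, ∫_0^π sin²(nx) dx = ∫_0^π cos²(nx) dx = π/2; for n ≠ n', ∫_0^π sin(nx)sin(n'x) dx = ∫_0^π cos(nx)cos(n'x) dx = 0; and by product-to-sum, ∫_0^π sin(nx)cos(n'x) dx = ½∫_0^π [sin((n+n')x) + sin((n−n')x)] dx, which is 0 when n+n' is even and 2n/(n²−n'²) when n+n' is odd (it need not vanish on (0, π)). For the constant mode: ∫_0^π 1 dx = π, ∫_0^π cos(nx) dx = 0, ∫_0^π sin(nx) dx = (1−(−1)^n)/n.
  u² squared terms: (1)²·∫1 dx = 1·π = π;  (4)²·∫sin(4x)² dx = 16·π/2 = 8*π.
  u² cross terms: 2·(1)·(4)·∫1·sin(4x) dx = 8·(0) = 0.
  So ∫_0^π u² dx = π + 8*π + 0 = 9*π.
  (u')² squared terms: (16)²·∫cos(4x)² dx = 256·π/2 = 128*π.
  So ∫_0^π (u')² dx = 128*π.
||u||_{H^1}^2 = (9*π) + (128*π) = 137*π.


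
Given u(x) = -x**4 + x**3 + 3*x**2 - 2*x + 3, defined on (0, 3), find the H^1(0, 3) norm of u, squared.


||u||_{H^1}^2 = 43707/28

The H^1 norm (squared) on an interval (0, L) is
  ||u||_{H^1}^2 = ∫_0^L u(x)^2 dx + ∫_0^L u'(x)^2 dx.
Compute u'(x) = -4*x**3 + 3*x**2 + 6*x - 2.
Then u(x)^2 = x**8 - 2*x**7 - 5*x**6 + 10*x**5 - x**4 - 6*x**3 + 22*x**2 - 12*x + 9 and u'(x)^2 = 16*x**6 - 24*x**5 - 39*x**4 + 52*x**3 + 24*x**2 - 24*x + 4.
Integrate each monomial from 0 to 3 using ∫_0^3 c·x^n dx = c·3^(n+1)/(n+1):
  ∫_0^3 u(x)^2 dx = ∫_0^3 (x^8 - 2*x^7 - 5*x^6 + 10*x^5 - x^4 - 6*x^3 + 22*x^2 - 12*x + 9) dx. Term by term:
    ∫_0^3 x^8 dx = 2187;  ∫_0^3 -2*x^7 dx = -6561/4;  ∫_0^3 -5*x^6 dx = -10935/7;
    ∫_0^3 10*x^5 dx = 1215;  ∫_0^3 -x^4 dx = -243/5;  ∫_0^3 -6*x^3 dx = -243/2;
    ∫_0^3 22*x^2 dx = 198;  ∫_0^3 -12*x dx = -54;  ∫_0^3 9 dx = 27.
  Sum: 2187 − 6561/4 − 10935/7 + 1215 − 243/5 − 243/2 + 198 − 54 + 27 = 28071/140.
  ∫_0^3 u'(x)^2 dx = ∫_0^3 (16*x^6 - 24*x^5 - 39*x^4 + 52*x^3 + 24*x^2 - 24*x + 4) dx. Term by term:
    ∫_0^3 16*x^6 dx = 34992/7;  ∫_0^3 -24*x^5 dx = -2916;  ∫_0^3 -39*x^4 dx = -9477/5;
    ∫_0^3 52*x^3 dx = 1053;  ∫_0^3 24*x^2 dx = 216;  ∫_0^3 -24*x dx = -108;
    ∫_0^3 4 dx = 12.
  Sum: 34992/7 − 2916 − 9477/5 + 1053 + 216 − 108 + 12 = 47616/35.
Adding: ||u||_{H^1}^2 = 28071/140 + 47616/35 = 43707/28.
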